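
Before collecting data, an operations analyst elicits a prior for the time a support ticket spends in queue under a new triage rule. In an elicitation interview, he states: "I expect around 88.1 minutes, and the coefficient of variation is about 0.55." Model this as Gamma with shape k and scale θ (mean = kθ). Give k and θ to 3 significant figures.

k ≈ 3.31, θ ≈ 26.7

For Gamma(k, scale θ): mean = kθ, variance = kθ², so CV = 1/√k.
CV = 0.55, hence k = 1/CV² = 3.31.
Then θ = mean/k = 88.1/3.31 = 26.7.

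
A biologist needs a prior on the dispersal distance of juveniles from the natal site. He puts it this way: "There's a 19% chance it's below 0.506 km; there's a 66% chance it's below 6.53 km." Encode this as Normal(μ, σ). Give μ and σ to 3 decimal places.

μ = 4.604, σ = 4.668

For Normal(μ,σ), the p-quantile is μ + z_p·σ. Here z_{0.19} = -0.8779, z_{0.66} = 0.4125.
So 0.506 = μ − 0.8779σ and 6.53 = μ + 0.4125σ.
Subtracting: σ = (6.53 − 0.506)/(0.4125 − (-0.8779)) = 4.668.
Then μ = 0.506 − (-0.8779)·4.668 = 4.604.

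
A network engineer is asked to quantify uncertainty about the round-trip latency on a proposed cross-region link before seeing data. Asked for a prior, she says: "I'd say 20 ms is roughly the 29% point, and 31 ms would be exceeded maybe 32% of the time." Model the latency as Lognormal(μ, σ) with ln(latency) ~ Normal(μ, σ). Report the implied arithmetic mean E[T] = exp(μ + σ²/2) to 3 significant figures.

E[T] ≈ 27.8 ms

If T ~ Lognormal(μ,σ) then ln T ~ Normal(μ,σ), so the p-quantile of ln T is μ + z_p·σ.
ln(20) = 2.996 and ln(31) = 3.434; z_{0.29} = -0.5534, z_{0.68} = 0.4677.
σ = (3.434 − 2.996)/(0.4677 − (-0.5534)) = 0.429.
μ = 2.996 − (-0.5534)·0.429 = 3.233.
E[T] = exp(μ + σ²/2) = exp(3.233 + 0.0921) = 27.8 ms.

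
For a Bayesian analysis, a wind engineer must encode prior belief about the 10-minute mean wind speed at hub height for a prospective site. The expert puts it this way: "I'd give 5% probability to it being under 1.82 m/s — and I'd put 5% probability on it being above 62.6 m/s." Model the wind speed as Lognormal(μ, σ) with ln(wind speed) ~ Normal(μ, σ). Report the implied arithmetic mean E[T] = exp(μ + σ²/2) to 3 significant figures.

E[T] ≈ 19 m/s

If T ~ Lognormal(μ,σ) then ln T ~ Normal(μ,σ), so the p-quantile of ln T is μ + z_p·σ.
ln(1.82) = 0.5988 and ln(62.6) = 4.137; z_{0.05} = -1.645, z_{0.95} = 1.645.
σ = (4.137 − 0.5988)/(1.645 − (-1.645)) = 1.075.
μ = 0.5988 − (-1.645)·1.075 = 2.368.
E[T] = exp(μ + σ²/2) = exp(2.368 + 0.5783) = 19 m/s.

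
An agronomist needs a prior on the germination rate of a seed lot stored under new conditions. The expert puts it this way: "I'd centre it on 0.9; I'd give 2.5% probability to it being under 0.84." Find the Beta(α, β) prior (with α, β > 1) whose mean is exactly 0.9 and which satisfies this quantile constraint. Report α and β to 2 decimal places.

With mean 0.9 fixed, write α = 0.9s, β = 0.1s where s = α+β.
Need P(θ < 0.84) = 0.025 under Beta(0.9s, 0.1s). Normal approximation: (q−m)/√(m(1−m)/s) ≈ z_{0.025} = -1.96, so s ≈ 0.9·0.1·(-1.96)²/(0.84−0.9)² = 96.0.
At s = 96.0: P(θ<0.84) ≈ 0.037. Adjusting to match 0.025 gives s ≈ 117.72.
So α = 0.9·117.72 ≈ 105.94, β = 0.1·117.72 ≈ 11.77.

α ≈ 105.94, β ≈ 11.77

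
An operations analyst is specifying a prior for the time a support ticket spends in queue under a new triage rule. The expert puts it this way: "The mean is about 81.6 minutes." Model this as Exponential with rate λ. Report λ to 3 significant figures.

λ ≈ 0.0123

Exponential mean = 1/λ, so λ = 1/81.6 = 0.0123.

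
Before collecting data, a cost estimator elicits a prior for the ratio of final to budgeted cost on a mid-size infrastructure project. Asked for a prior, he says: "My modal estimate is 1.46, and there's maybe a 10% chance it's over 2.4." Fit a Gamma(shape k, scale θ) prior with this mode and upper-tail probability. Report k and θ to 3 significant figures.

k ≈ 8.63, θ ≈ 0.191

Gamma(k,θ) with k>1 has mode (k−1)θ, so θ = 1.46/(k−1).
Need P(X < 2.4) = 0.9 with θ tied to k this way. Start at k = 2, θ = 1.46: P(X<2.4) ≈ 0.489.
Too low — raise k to concentrate. Iterating converges to k ≈ 8.63.
Then θ = 1.46/(8.63−1) ≈ 0.191.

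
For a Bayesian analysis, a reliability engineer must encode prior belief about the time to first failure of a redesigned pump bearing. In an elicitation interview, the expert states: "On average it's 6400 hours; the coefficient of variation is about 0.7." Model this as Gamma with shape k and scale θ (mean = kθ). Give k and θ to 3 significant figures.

For Gamma(k, scale θ): mean = kθ, variance = kθ², so CV = 1/√k.
CV = 0.7, hence k = 1/CV² = 2.04.
Then θ = mean/k = 6400/2.04 = 3140.

k ≈ 2.04, θ ≈ 3140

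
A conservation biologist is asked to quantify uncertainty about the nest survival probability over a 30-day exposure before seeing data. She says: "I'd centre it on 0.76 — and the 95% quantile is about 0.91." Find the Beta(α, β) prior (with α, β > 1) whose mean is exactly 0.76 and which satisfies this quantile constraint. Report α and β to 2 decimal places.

α ≈ 12.18, β ≈ 3.85

With mean 0.76 fixed, write α = 0.76s, β = 0.24s where s = α+β.
Need P(θ < 0.91) = 0.95 under Beta(0.76s, 0.24s). Normal approximation: (q−m)/√(m(1−m)/s) ≈ z_{0.95} = 1.64, so s ≈ 0.76·0.24·(1.64)²/(0.91−0.76)² = 21.9.
At s = 21.9: P(θ<0.91) ≈ 0.975. Adjusting to match 0.95 gives s ≈ 16.03.
So α = 0.76·16.03 ≈ 12.18, β = 0.24·16.03 ≈ 3.85.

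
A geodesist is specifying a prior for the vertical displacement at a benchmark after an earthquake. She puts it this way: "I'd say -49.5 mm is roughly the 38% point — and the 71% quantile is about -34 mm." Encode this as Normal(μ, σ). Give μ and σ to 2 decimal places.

μ = -43.99, σ = 18.05

The p-quantile of Normal(μ,σ) is μ + z_p·σ, with z_{0.38} = -0.3055 and z_{0.71} = 0.5534.
Eliminate σ: μ = (z₂·x₁ − z₁·x₂)/(z₂ − z₁) = (0.5534·-49.5 − (-0.3055)·-34)/0.8589 = -43.99.
Then σ = (x₂ − x₁)/(z₂ − z₁) = (-34 − -49.5)/0.8589 = 18.05.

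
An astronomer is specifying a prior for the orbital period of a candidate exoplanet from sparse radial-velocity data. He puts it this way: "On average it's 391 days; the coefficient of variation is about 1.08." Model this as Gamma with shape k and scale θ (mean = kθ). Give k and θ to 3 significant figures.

k ≈ 0.857, θ ≈ 456

For Gamma(k, scale θ): mean = kθ, variance = kθ², so CV = 1/√k.
CV = 1.08, hence k = 1/CV² = 0.857.
Then θ = mean/k = 391/0.857 = 456.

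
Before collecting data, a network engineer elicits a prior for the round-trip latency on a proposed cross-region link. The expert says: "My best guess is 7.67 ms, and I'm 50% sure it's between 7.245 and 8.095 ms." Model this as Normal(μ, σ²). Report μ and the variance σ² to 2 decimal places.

μ = 7.67, σ² = 0.40

A symmetric 50% interval runs μ ± z·σ with z = 0.6745.
Half-width = 0.425, so σ = 0.425/0.6745 = 0.630 and σ² = 0.40.
μ is the stated best guess, 7.67.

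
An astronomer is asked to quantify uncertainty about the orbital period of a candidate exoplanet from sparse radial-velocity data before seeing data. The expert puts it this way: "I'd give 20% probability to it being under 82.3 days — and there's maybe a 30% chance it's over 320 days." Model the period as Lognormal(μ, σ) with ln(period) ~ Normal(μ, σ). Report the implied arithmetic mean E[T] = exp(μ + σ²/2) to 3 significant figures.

E[T] ≈ 311 days

If T ~ Lognormal(μ,σ) then ln T ~ Normal(μ,σ), so the p-quantile of ln T is μ + z_p·σ.
ln(82.3) = 4.41 and ln(320) = 5.768; z_{0.2} = -0.8416, z_{0.7} = 0.5244.
σ = (5.768 − 4.41)/(0.5244 − (-0.8416)) = 0.994.
μ = 4.41 − (-0.8416)·0.994 = 5.247.
E[T] = exp(μ + σ²/2) = exp(5.247 + 0.4941) = 311 days.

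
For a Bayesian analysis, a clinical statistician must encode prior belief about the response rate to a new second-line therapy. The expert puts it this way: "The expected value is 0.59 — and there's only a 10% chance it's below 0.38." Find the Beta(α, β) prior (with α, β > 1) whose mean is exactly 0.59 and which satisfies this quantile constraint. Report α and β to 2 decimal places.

With mean 0.59 fixed, write α = 0.59s, β = 0.41s where s = α+β.
Need P(θ < 0.38) = 0.1 under Beta(0.59s, 0.41s). Normal approximation: (q−m)/√(m(1−m)/s) ≈ z_{0.1} = -1.28, so s ≈ 0.59·0.41·(-1.28)²/(0.38−0.59)² = 9.0.
At s = 9.0: P(θ<0.38) ≈ 0.100. Adjusting to match 0.1 gives s ≈ 9.04.
So α = 0.59·9.04 ≈ 5.33, β = 0.41·9.04 ≈ 3.71.

α ≈ 5.33, β ≈ 3.71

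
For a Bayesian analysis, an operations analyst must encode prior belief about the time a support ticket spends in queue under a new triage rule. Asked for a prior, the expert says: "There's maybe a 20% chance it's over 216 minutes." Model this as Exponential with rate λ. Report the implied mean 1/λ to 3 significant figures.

P(T > 216.0) = e^(−λ·216.0) = 0.2, so λ = −ln(0.2)/216.0 = 0.00745.
Mean = 1/λ = 134 minutes.

mean ≈ 134 minutes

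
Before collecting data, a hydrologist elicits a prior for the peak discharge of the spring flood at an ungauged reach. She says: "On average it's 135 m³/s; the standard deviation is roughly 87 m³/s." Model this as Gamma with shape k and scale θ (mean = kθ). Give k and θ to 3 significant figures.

For Gamma(k, scale θ): mean = kθ, variance = kθ², so CV = 1/√k.
CV = SD/mean = 87/135 = 0.6444, hence k = 1/CV² = 2.41.
Then θ = mean/k = 135/2.41 = 56.1.

k ≈ 2.41, θ ≈ 56.1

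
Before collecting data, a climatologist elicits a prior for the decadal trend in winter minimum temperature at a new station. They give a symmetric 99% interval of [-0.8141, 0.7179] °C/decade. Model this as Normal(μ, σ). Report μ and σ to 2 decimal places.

A symmetric 99% interval runs μ ± z·σ with z = 2.576.
Half-width = 0.766, so σ = 0.766/2.576 = 0.30.
μ is the interval midpoint, -0.05.

μ = -0.05, σ = 0.30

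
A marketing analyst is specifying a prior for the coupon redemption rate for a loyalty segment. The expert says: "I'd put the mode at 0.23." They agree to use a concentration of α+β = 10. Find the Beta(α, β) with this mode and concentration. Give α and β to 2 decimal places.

For α,β > 1 the Beta mode is (α−1)/(α+β−2). With α+β = 10, the mode is (α−1)/8.
Set (α−1)/8 = 0.23 → α = 1 + 0.23·8 = 2.84.
β = 10 − α = 7.16.

α = 2.84, β = 7.16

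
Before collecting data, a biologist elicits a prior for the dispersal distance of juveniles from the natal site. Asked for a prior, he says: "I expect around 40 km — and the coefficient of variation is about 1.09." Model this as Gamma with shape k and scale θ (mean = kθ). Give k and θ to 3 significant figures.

For Gamma(k, scale θ): mean = kθ, variance = kθ², so CV = 1/√k.
CV = 1.09, hence k = 1/CV² = 0.842.
Then θ = mean/k = 40/0.842 = 47.5.

k ≈ 0.842, θ ≈ 47.5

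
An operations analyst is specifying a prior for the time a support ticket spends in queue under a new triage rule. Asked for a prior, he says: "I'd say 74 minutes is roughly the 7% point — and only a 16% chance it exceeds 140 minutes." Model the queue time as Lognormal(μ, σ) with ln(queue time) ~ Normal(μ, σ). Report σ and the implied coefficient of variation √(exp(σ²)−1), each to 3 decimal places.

σ ≈ 0.258, CV ≈ 0.262

If T ~ Lognormal(μ,σ) then ln T ~ Normal(μ,σ), so the p-quantile of ln T is μ + z_p·σ.
ln(74) = 4.304 and ln(140) = 4.942; z_{0.07} = -1.476, z_{0.84} = 0.9945.
σ = (4.942 − 4.304)/(0.9945 − (-1.476)) = 0.258.
μ = 4.304 − (-1.476)·0.258 = 4.685.
CV = √(exp(σ²)−1) = √(exp(0.0666)−1) = 0.262.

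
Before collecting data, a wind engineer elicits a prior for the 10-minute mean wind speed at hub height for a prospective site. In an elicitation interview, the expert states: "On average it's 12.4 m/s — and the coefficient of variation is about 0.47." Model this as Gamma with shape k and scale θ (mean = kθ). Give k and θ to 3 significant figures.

k ≈ 4.53, θ ≈ 2.74

For Gamma(k, scale θ): mean = kθ, variance = kθ², so CV = 1/√k.
CV = 0.47, hence k = 1/CV² = 4.53.
Then θ = mean/k = 12.4/4.53 = 2.74.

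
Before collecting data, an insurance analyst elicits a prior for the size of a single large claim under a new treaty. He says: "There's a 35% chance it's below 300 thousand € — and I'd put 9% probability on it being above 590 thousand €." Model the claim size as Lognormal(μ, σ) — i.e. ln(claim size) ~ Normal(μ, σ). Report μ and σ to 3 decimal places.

If T ~ Lognormal(μ,σ) then ln T ~ Normal(μ,σ), so the p-quantile of ln T is μ + z_p·σ.
ln(300) = 5.704 and ln(590) = 6.38; z_{0.35} = -0.3853, z_{0.91} = 1.341.
σ = (6.38 − 5.704)/(1.341 − (-0.3853)) = 0.392.
μ = 5.704 − (-0.3853)·0.392 = 5.855.

μ ≈ 5.855, σ ≈ 0.392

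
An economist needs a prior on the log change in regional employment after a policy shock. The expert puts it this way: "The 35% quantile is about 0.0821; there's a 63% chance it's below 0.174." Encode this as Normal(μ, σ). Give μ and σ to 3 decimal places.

The p-quantile of Normal(μ,σ) is μ + z_p·σ, with z_{0.35} = -0.3853 and z_{0.63} = 0.3319.
Eliminate σ: μ = (z₂·x₁ − z₁·x₂)/(z₂ − z₁) = (0.3319·0.0821 − (-0.3853)·0.174)/0.7172 = 0.131.
Then σ = (x₂ − x₁)/(z₂ − z₁) = (0.174 − 0.0821)/0.7172 = 0.128.

μ = 0.131, σ = 0.128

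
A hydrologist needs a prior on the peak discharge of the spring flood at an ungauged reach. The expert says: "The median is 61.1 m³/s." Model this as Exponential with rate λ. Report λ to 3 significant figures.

λ ≈ 0.0113

Exponential median = ln 2 / λ, so λ = ln 2 / 61.1 = 0.0113.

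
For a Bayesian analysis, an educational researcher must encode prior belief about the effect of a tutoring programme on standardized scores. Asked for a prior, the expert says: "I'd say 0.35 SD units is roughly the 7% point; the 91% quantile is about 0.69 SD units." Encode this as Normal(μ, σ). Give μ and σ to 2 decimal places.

The p-quantile of Normal(μ,σ) is μ + z_p·σ, with z_{0.07} = -1.476 and z_{0.91} = 1.341.
Eliminate σ: μ = (z₂·x₁ − z₁·x₂)/(z₂ − z₁) = (1.341·0.35 − (-1.476)·0.69)/2.817 = 0.53.
Then σ = (x₂ − x₁)/(z₂ − z₁) = (0.69 − 0.35)/2.817 = 0.12.

μ = 0.53, σ = 0.12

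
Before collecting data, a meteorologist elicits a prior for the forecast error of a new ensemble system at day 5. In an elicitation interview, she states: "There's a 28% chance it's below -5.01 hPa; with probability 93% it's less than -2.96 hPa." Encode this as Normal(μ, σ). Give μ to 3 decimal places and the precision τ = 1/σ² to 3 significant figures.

For Normal(μ,σ), the p-quantile is μ + z_p·σ. Here z_{0.28} = -0.5828, z_{0.93} = 1.476.
So -5.01 = μ − 0.5828σ and -2.96 = μ + 1.476σ.
Subtracting: σ = (-2.96 − -5.01)/(1.476 − (-0.5828)) = 0.996.
Then μ = -5.01 − (-0.5828)·0.996 = -4.430.
Precision τ = 1/σ² = 1/0.9958² = 1.01.

μ = -4.430, τ = 1.01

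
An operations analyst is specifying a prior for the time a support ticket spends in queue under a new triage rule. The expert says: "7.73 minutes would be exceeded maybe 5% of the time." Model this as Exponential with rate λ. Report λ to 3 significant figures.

P(T > 7.73) = e^(−λ·7.73) = 0.05, so λ = −ln(0.05)/7.73 = 0.388.

λ ≈ 0.388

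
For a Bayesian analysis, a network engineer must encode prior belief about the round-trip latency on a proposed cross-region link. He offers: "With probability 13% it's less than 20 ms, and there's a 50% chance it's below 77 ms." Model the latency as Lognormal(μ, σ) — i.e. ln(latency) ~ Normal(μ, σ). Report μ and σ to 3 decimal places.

If T ~ Lognormal(μ,σ) then ln T ~ Normal(μ,σ), so the p-quantile of ln T is μ + z_p·σ.
ln(20) = 2.996 and ln(77) = 4.344; z_{0.13} = -1.126, z_{0.5} = 0.
σ = (4.344 − 2.996)/(0 − (-1.126)) = 1.197.
μ = 2.996 − (-1.126)·1.197 = 4.344.

μ ≈ 4.344, σ ≈ 1.197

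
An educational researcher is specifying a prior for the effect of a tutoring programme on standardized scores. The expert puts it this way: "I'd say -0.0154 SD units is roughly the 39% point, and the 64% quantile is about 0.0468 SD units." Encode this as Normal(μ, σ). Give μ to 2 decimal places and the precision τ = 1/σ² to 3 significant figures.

μ = 0.01, τ = 105

The p-quantile of Normal(μ,σ) is μ + z_p·σ, with z_{0.39} = -0.2793 and z_{0.64} = 0.3585.
Eliminate σ: μ = (z₂·x₁ − z₁·x₂)/(z₂ − z₁) = (0.3585·-0.0154 − (-0.2793)·0.0468)/0.6378 = 0.01.
Then σ = (x₂ − x₁)/(z₂ − z₁) = (0.0468 − -0.0154)/0.6378 = 0.10.
Precision τ = 1/σ² = 1/0.09753² = 105.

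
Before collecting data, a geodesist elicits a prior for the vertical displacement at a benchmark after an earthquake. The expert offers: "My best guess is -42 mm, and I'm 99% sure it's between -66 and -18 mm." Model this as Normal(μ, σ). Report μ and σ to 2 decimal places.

μ = -42.00, σ = 9.32

A symmetric 99% interval runs μ ± z·σ with z = 2.576.
Half-width = 24, so σ = 24/2.576 = 9.32.
μ is the stated best guess, -42.00.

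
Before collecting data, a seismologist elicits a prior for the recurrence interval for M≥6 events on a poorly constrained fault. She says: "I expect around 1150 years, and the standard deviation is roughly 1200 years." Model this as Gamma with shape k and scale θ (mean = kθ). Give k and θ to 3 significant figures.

k ≈ 0.918, θ ≈ 1250

For Gamma(k, scale θ): mean = kθ, variance = kθ², so CV = 1/√k.
CV = SD/mean = 1200/1150 = 1.043, hence k = 1/CV² = 0.918.
Then θ = mean/k = 1150/0.918 = 1250.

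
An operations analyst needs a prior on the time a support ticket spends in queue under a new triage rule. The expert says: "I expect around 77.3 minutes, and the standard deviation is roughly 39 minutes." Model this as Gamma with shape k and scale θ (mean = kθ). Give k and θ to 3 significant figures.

For Gamma(k, scale θ): mean = kθ, variance = kθ², so CV = 1/√k.
CV = SD/mean = 39/77.3 = 0.5045, hence k = 1/CV² = 3.93.
Then θ = mean/k = 77.3/3.93 = 19.7.

k ≈ 3.93, θ ≈ 19.7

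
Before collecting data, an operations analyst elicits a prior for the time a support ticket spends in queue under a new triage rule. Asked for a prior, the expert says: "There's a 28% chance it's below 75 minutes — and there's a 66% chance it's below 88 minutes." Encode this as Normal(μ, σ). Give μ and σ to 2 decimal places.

The p-quantile of Normal(μ,σ) is μ + z_p·σ, with z_{0.28} = -0.5828 and z_{0.66} = 0.4125.
Eliminate σ: μ = (z₂·x₁ − z₁·x₂)/(z₂ − z₁) = (0.4125·75 − (-0.5828)·88)/0.9953 = 82.61.
Then σ = (x₂ − x₁)/(z₂ − z₁) = (88 − 75)/0.9953 = 13.06.

μ = 82.61, σ = 13.06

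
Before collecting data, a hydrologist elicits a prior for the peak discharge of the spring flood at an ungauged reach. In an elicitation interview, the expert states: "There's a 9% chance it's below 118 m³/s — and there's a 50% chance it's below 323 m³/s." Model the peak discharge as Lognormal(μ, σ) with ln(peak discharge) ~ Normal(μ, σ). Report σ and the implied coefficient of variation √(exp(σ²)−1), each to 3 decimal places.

If T ~ Lognormal(μ,σ) then ln T ~ Normal(μ,σ), so the p-quantile of ln T is μ + z_p·σ.
ln(118) = 4.771 and ln(323) = 5.778; z_{0.09} = -1.341, z_{0.5} = 0.
σ = (5.778 − 4.771)/(0 − (-1.341)) = 0.751.
μ = 4.771 − (-1.341)·0.751 = 5.778.
CV = √(exp(σ²)−1) = √(exp(0.5641)−1) = 0.871.

σ ≈ 0.751, CV ≈ 0.871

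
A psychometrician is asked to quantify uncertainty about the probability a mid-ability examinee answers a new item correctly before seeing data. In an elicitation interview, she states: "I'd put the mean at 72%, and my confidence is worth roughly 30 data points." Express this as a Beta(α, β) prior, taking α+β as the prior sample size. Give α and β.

Under the effective-sample-size interpretation, Beta(α, β) has prior mean α/(α+β) and prior sample size α+β.
So α+β = 30 and α/(α+β) = 0.72, giving α = 0.72·30 = 21.6 and β = 30 − 21.6 = 8.4.

α = 21.6, β = 8.4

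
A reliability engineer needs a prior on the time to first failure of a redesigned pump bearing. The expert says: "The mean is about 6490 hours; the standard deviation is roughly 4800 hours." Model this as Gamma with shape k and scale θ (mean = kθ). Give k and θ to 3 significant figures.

For Gamma(k, scale θ): mean = kθ, variance = kθ², so CV = 1/√k.
CV = SD/mean = 4800/6490 = 0.7396, hence k = 1/CV² = 1.83.
Then θ = mean/k = 6490/1.83 = 3550.

k ≈ 1.83, θ ≈ 3550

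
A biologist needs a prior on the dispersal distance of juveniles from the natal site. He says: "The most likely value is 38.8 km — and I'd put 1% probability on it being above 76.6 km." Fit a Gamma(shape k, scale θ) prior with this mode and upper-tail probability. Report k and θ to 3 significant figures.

Gamma(k,θ) with k>1 has mode (k−1)θ, so θ = 38.8/(k−1).
Need P(X < 76.6) = 0.99 with θ tied to k this way. Start at k = 2, θ = 38.8: P(X<76.6) ≈ 0.587.
Too low — raise k to concentrate. Iterating converges to k ≈ 11.6.
Then θ = 38.8/(11.6−1) ≈ 3.65.

k ≈ 11.6, θ ≈ 3.65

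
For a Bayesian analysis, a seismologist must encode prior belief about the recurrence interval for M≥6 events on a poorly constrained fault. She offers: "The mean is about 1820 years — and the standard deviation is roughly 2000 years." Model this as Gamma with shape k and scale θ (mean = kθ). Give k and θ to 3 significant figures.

For Gamma(k, scale θ): mean = kθ, variance = kθ², so CV = 1/√k.
CV = SD/mean = 2000/1820 = 1.099, hence k = 1/CV² = 0.828.
Then θ = mean/k = 1820/0.828 = 2200.

k ≈ 0.828, θ ≈ 2200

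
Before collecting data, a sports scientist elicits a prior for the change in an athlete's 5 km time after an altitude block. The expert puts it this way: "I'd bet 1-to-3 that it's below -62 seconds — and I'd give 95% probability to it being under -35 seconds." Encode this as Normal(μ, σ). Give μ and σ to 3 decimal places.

μ = -54.148, σ = 11.641

The p-quantile of Normal(μ,σ) is μ + z_p·σ, with z_{0.25} = -0.6745 and z_{0.95} = 1.645.
Eliminate σ: μ = (z₂·x₁ − z₁·x₂)/(z₂ − z₁) = (1.645·-62 − (-0.6745)·-35)/2.319 = -54.148.
Then σ = (x₂ − x₁)/(z₂ − z₁) = (-35 − -62)/2.319 = 11.641.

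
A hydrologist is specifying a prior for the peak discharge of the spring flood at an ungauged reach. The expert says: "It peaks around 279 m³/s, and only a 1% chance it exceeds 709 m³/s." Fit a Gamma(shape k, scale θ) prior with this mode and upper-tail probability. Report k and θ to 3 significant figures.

k ≈ 6.38, θ ≈ 51.9

Gamma(k,θ) with k>1 has mode (k−1)θ, so θ = 279/(k−1).
Need P(X < 709) = 0.99 with θ tied to k this way. Start at k = 2, θ = 279: P(X<709) ≈ 0.721.
Too low — raise k to concentrate. Iterating converges to k ≈ 6.38.
Then θ = 279/(6.38−1) ≈ 51.9.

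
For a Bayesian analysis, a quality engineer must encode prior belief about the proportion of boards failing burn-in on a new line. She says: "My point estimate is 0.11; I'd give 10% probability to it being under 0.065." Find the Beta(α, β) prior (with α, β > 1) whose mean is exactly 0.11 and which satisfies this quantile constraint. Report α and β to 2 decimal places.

With mean 0.11 fixed, write α = 0.11s, β = 0.89s where s = α+β.
Need P(θ < 0.065) = 0.1 under Beta(0.11s, 0.89s). Normal approximation: (q−m)/√(m(1−m)/s) ≈ z_{0.1} = -1.28, so s ≈ 0.11·0.89·(-1.28)²/(0.065−0.11)² = 79.4.
At s = 79.4: P(θ<0.065) ≈ 0.083. Adjusting to match 0.1 gives s ≈ 69.15.
So α = 0.11·69.15 ≈ 7.61, β = 0.89·69.15 ≈ 61.54.

α ≈ 7.61, β ≈ 61.54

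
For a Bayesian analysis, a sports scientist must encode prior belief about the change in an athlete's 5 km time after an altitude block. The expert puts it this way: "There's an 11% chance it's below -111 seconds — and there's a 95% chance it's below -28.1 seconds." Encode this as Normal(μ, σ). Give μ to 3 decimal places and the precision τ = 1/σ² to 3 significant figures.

For Normal(μ,σ), the p-quantile is μ + z_p·σ. Here z_{0.11} = -1.227, z_{0.95} = 1.645.
So -111 = μ − 1.227σ and -28.1 = μ + 1.645σ.
Subtracting: σ = (-28.1 − -111)/(1.645 − (-1.227)) = 28.871.
Then μ = -111 − (-1.227)·28.871 = -75.589.
Precision τ = 1/σ² = 1/28.87² = 0.0012.

μ = -75.589, τ = 0.0012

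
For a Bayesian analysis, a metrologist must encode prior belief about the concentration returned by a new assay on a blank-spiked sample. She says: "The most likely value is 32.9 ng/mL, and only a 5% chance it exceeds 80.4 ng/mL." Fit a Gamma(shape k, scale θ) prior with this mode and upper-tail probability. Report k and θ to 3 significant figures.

Gamma(k,θ) with k>1 has mode (k−1)θ, so θ = 32.9/(k−1).
Need P(X < 80.4) = 0.95 with θ tied to k this way. Start at k = 2, θ = 32.9: P(X<80.4) ≈ 0.701.
Too low — raise k to concentrate. Iterating converges to k ≈ 4.41.
Then θ = 32.9/(4.41−1) ≈ 9.65.

k ≈ 4.41, θ ≈ 9.65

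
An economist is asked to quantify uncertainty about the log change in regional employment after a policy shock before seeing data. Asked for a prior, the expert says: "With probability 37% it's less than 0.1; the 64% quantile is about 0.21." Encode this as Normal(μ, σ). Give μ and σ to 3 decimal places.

For Normal(μ,σ), the p-quantile is μ + z_p·σ. Here z_{0.37} = -0.3319, z_{0.64} = 0.3585.
So 0.1 = μ − 0.3319σ and 0.21 = μ + 0.3585σ.
Subtracting: σ = (0.21 − 0.1)/(0.3585 − (-0.3319)) = 0.159.
Then μ = 0.1 − (-0.3319)·0.159 = 0.153.

μ = 0.153, σ = 0.159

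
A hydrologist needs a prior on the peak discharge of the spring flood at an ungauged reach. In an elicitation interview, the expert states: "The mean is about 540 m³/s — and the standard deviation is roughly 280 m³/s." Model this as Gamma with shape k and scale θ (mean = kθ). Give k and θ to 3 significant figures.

For Gamma(k, scale θ): mean = kθ, variance = kθ², so CV = 1/√k.
CV = SD/mean = 280/540 = 0.5185, hence k = 1/CV² = 3.72.
Then θ = mean/k = 540/3.72 = 145.

k ≈ 3.72, θ ≈ 145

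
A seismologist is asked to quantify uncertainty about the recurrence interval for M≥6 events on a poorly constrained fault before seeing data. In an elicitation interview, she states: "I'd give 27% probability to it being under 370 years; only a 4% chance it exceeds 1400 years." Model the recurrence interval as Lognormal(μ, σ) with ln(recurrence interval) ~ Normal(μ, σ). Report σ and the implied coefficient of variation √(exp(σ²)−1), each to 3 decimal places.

σ ≈ 0.563, CV ≈ 0.611

If T ~ Lognormal(μ,σ) then ln T ~ Normal(μ,σ), so the p-quantile of ln T is μ + z_p·σ.
ln(370) = 5.914 and ln(1400) = 7.244; z_{0.27} = -0.6128, z_{0.96} = 1.751.
σ = (7.244 − 5.914)/(1.751 − (-0.6128)) = 0.563.
μ = 5.914 − (-0.6128)·0.563 = 6.259.
CV = √(exp(σ²)−1) = √(exp(0.3170)−1) = 0.611.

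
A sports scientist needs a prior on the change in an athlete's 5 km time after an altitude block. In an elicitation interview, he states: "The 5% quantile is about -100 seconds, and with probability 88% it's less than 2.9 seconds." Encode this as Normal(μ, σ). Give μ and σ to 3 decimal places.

μ = -39.977, σ = 36.491

For Normal(μ,σ), the p-quantile is μ + z_p·σ. Here z_{0.05} = -1.645, z_{0.88} = 1.175.
So -100 = μ − 1.645σ and 2.9 = μ + 1.175σ.
Subtracting: σ = (2.9 − -100)/(1.175 − (-1.645)) = 36.491.
Then μ = -100 − (-1.645)·36.491 = -39.977.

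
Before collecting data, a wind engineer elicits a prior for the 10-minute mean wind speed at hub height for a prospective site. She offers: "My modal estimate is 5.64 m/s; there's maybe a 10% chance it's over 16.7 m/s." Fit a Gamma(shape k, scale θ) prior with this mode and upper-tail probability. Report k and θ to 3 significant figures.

Gamma(k,θ) with k>1 has mode (k−1)θ, so θ = 5.64/(k−1).
Need P(X < 16.7) = 0.9 with θ tied to k this way. Start at k = 2, θ = 5.64: P(X<16.7) ≈ 0.795.
Too low — raise k to concentrate. Iterating converges to k ≈ 2.61.
Then θ = 5.64/(2.61−1) ≈ 3.49.

k ≈ 2.61, θ ≈ 3.49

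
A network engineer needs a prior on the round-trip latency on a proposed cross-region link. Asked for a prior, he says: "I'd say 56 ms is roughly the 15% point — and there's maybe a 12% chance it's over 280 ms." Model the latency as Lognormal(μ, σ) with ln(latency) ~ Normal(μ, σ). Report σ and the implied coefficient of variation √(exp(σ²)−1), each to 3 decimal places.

σ ≈ 0.728, CV ≈ 0.836

If T ~ Lognormal(μ,σ) then ln T ~ Normal(μ,σ), so the p-quantile of ln T is μ + z_p·σ.
ln(56) = 4.025 and ln(280) = 5.635; z_{0.15} = -1.036, z_{0.88} = 1.175.
σ = (5.635 − 4.025)/(1.175 − (-1.036)) = 0.728.
μ = 4.025 − (-1.036)·0.728 = 4.780.
CV = √(exp(σ²)−1) = √(exp(0.5297)−1) = 0.836.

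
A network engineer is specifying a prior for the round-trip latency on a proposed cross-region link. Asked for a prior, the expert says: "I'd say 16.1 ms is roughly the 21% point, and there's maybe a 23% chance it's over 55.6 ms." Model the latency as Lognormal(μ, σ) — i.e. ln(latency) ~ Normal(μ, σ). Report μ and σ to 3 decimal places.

μ ≈ 3.426, σ ≈ 0.802

If T ~ Lognormal(μ,σ) then ln T ~ Normal(μ,σ), so the p-quantile of ln T is μ + z_p·σ.
ln(16.1) = 2.779 and ln(55.6) = 4.018; z_{0.21} = -0.8064, z_{0.77} = 0.7388.
σ = (4.018 − 2.779)/(0.7388 − (-0.8064)) = 0.802.
μ = 2.779 − (-0.8064)·0.802 = 3.426.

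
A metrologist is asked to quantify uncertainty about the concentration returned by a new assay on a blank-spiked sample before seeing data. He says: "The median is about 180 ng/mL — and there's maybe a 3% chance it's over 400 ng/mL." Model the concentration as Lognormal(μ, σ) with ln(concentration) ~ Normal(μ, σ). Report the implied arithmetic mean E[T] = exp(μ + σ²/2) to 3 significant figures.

If T ~ Lognormal(μ,σ) then ln T ~ Normal(μ,σ), so the p-quantile of ln T is μ + z_p·σ.
ln(180) = 5.193 and ln(400) = 5.991; z_{0.5} = 0, z_{0.97} = 1.881.
σ = (5.991 − 5.193)/(1.881 − (0)) = 0.425.
μ = 5.193 − (0)·0.425 = 5.193.
E[T] = exp(μ + σ²/2) = exp(5.193 + 0.0901) = 197 ng/mL.

E[T] ≈ 197 ng/mL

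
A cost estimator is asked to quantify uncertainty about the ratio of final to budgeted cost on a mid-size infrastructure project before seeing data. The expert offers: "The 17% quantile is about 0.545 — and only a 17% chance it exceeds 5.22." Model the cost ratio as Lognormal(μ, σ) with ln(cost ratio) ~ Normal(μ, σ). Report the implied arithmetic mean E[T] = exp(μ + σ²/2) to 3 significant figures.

E[T] ≈ 3.4

If T ~ Lognormal(μ,σ) then ln T ~ Normal(μ,σ), so the p-quantile of ln T is μ + z_p·σ.
ln(0.545) = -0.607 and ln(5.22) = 1.652; z_{0.17} = -0.9542, z_{0.83} = 0.9542.
σ = (1.652 − -0.607)/(0.9542 − (-0.9542)) = 1.184.
μ = -0.607 − (-0.9542)·1.184 = 0.523.
E[T] = exp(μ + σ²/2) = exp(0.523 + 0.7009) = 3.4.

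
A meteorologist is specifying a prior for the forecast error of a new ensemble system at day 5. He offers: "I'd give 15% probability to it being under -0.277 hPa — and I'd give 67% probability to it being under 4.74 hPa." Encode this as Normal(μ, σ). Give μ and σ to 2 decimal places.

μ = 3.25, σ = 3.40

For Normal(μ,σ), the p-quantile is μ + z_p·σ. Here z_{0.15} = -1.036, z_{0.67} = 0.4399.
So -0.277 = μ − 1.036σ and 4.74 = μ + 0.4399σ.
Subtracting: σ = (4.74 − -0.277)/(0.4399 − (-1.036)) = 3.40.
Then μ = -0.277 − (-1.036)·3.40 = 3.25.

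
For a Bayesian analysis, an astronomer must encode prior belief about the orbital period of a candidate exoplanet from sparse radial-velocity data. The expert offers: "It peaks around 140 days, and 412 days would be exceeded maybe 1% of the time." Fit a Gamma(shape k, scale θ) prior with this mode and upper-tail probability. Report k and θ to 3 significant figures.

Gamma(k,θ) with k>1 has mode (k−1)θ, so θ = 140/(k−1).
Need P(X < 412) = 0.99 with θ tied to k this way. Start at k = 2, θ = 140: P(X<412) ≈ 0.792.
Too low — raise k to concentrate. Iterating converges to k ≈ 4.88.
Then θ = 140/(4.88−1) ≈ 36.1.

k ≈ 4.88, θ ≈ 36.1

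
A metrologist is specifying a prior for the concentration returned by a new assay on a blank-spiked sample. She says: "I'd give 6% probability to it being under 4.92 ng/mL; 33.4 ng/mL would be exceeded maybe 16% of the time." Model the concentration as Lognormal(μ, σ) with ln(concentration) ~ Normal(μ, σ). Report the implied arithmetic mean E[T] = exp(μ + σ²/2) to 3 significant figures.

If T ~ Lognormal(μ,σ) then ln T ~ Normal(μ,σ), so the p-quantile of ln T is μ + z_p·σ.
ln(4.92) = 1.593 and ln(33.4) = 3.509; z_{0.06} = -1.555, z_{0.84} = 0.9945.
σ = (3.509 − 1.593)/(0.9945 − (-1.555)) = 0.751.
μ = 1.593 − (-1.555)·0.751 = 2.761.
E[T] = exp(μ + σ²/2) = exp(2.761 + 0.2822) = 21 ng/mL.

E[T] ≈ 21 ng/mL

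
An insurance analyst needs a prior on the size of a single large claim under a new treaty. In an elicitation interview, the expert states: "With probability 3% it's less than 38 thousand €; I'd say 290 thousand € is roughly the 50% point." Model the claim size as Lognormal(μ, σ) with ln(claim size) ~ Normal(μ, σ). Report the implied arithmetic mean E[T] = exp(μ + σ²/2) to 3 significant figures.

If T ~ Lognormal(μ,σ) then ln T ~ Normal(μ,σ), so the p-quantile of ln T is μ + z_p·σ.
ln(38) = 3.638 and ln(290) = 5.67; z_{0.03} = -1.881, z_{0.5} = 0.
σ = (5.67 − 3.638)/(0 − (-1.881)) = 1.081.
μ = 3.638 − (-1.881)·1.081 = 5.670.
E[T] = exp(μ + σ²/2) = exp(5.670 + 0.5838) = 520 thousand €.

E[T] ≈ 520 thousand €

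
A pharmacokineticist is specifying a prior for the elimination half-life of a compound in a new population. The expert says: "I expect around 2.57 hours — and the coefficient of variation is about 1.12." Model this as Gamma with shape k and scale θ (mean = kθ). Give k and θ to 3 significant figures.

k ≈ 0.797, θ ≈ 3.22

For Gamma(k, scale θ): mean = kθ, variance = kθ², so CV = 1/√k.
CV = 1.12, hence k = 1/CV² = 0.797.
Then θ = mean/k = 2.57/0.797 = 3.22.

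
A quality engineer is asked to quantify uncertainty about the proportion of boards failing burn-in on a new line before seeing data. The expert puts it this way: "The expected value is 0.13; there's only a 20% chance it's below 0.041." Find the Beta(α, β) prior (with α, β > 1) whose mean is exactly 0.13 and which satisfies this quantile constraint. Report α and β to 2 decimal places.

With mean 0.13 fixed, write α = 0.13s, β = 0.87s where s = α+β.
Need P(θ < 0.041) = 0.2 under Beta(0.13s, 0.87s). Normal approximation: (q−m)/√(m(1−m)/s) ≈ z_{0.2} = -0.842, so s ≈ 0.13·0.87·(-0.842)²/(0.041−0.13)² = 10.1.
At s = 10.1: P(θ<0.041) ≈ 0.190. Adjusting to match 0.2 gives s ≈ 9.60.
So α = 0.13·9.60 ≈ 1.25, β = 0.87·9.60 ≈ 8.35.

α ≈ 1.25, β ≈ 8.35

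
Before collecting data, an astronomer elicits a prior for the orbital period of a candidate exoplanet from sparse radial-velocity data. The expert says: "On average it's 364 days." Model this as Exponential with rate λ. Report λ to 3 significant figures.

λ ≈ 0.00275

Exponential mean = 1/λ, so λ = 1/364.0 = 0.00275.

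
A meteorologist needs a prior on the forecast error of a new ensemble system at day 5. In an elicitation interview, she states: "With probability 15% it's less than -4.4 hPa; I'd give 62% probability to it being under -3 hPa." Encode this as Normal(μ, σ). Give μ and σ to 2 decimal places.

μ = -3.32, σ = 1.04

For Normal(μ,σ), the p-quantile is μ + z_p·σ. Here z_{0.15} = -1.036, z_{0.62} = 0.3055.
So -4.4 = μ − 1.036σ and -3 = μ + 0.3055σ.
Subtracting: σ = (-3 − -4.4)/(0.3055 − (-1.036)) = 1.04.
Then μ = -4.4 − (-1.036)·1.04 = -3.32.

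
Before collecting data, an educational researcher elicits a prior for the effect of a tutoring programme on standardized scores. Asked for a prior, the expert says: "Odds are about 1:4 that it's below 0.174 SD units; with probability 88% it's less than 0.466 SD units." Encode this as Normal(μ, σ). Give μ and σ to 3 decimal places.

μ = 0.296, σ = 0.145

The p-quantile of Normal(μ,σ) is μ + z_p·σ, with z_{0.2} = -0.8416 and z_{0.88} = 1.175.
Eliminate σ: μ = (z₂·x₁ − z₁·x₂)/(z₂ − z₁) = (1.175·0.174 − (-0.8416)·0.466)/2.017 = 0.296.
Then σ = (x₂ − x₁)/(z₂ − z₁) = (0.466 − 0.174)/2.017 = 0.145.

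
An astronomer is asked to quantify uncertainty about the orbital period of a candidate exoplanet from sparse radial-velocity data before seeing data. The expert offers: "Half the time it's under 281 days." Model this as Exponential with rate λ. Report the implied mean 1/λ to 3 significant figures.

mean ≈ 405 days

Exponential median = ln 2 / λ, so λ = ln 2 / 281.0 = 0.00247.
Mean = 1/λ = 405 days.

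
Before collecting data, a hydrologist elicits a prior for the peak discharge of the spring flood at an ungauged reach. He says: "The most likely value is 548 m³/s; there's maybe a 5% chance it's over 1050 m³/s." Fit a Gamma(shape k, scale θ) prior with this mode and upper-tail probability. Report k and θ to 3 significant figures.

k ≈ 7.57, θ ≈ 83.4

Gamma(k,θ) with k>1 has mode (k−1)θ, so θ = 548/(k−1).
Need P(X < 1050) = 0.95 with θ tied to k this way. Start at k = 2, θ = 548: P(X<1050) ≈ 0.571.
Too low — raise k to concentrate. Iterating converges to k ≈ 7.57.
Then θ = 548/(7.57−1) ≈ 83.4.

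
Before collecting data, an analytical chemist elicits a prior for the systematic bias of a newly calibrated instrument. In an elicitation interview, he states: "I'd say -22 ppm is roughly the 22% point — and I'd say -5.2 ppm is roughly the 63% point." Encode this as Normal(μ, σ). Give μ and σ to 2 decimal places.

μ = -10.25, σ = 15.22

The p-quantile of Normal(μ,σ) is μ + z_p·σ, with z_{0.22} = -0.7722 and z_{0.63} = 0.3319.
Eliminate σ: μ = (z₂·x₁ − z₁·x₂)/(z₂ − z₁) = (0.3319·-22 − (-0.7722)·-5.2)/1.104 = -10.25.
Then σ = (x₂ − x₁)/(z₂ − z₁) = (-5.2 − -22)/1.104 = 15.22.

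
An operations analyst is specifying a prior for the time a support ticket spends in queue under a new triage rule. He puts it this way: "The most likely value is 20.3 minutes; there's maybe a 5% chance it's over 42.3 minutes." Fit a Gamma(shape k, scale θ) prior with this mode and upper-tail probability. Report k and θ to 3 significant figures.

Gamma(k,θ) with k>1 has mode (k−1)θ, so θ = 20.3/(k−1).
Need P(X < 42.3) = 0.95 with θ tied to k this way. Start at k = 2, θ = 20.3: P(X<42.3) ≈ 0.616.
Too low — raise k to concentrate. Iterating converges to k ≈ 6.13.
Then θ = 20.3/(6.13−1) ≈ 3.96.

k ≈ 6.13, θ ≈ 3.96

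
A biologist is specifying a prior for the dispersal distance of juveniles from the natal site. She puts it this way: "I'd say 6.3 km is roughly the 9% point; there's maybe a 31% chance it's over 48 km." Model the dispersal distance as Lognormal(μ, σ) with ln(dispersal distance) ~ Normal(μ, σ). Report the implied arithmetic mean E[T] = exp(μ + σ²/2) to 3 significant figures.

If T ~ Lognormal(μ,σ) then ln T ~ Normal(μ,σ), so the p-quantile of ln T is μ + z_p·σ.
ln(6.3) = 1.841 and ln(48) = 3.871; z_{0.09} = -1.341, z_{0.69} = 0.4959.
σ = (3.871 − 1.841)/(0.4959 − (-1.341)) = 1.106.
μ = 1.841 − (-1.341)·1.106 = 3.323.
E[T] = exp(μ + σ²/2) = exp(3.323 + 0.6112) = 51.1 km.

E[T] ≈ 51.1 km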